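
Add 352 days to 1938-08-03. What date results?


Start: 1938-08-03, add 352 days
August 1938 has 31 days: 31 - 3 = 28 days to August 31 -> 324 left
September 1938 has 30 days -> 294 left
October 1938 has 31 days -> 263 left
November 1938 has 30 days -> 233 left
December 1938 has 31 days -> 202 left
January 1939 has 31 days -> 171 left
February 1939 has 28 days -> 143 left
March 1939 has 31 days -> 112 left
April 1939 has 30 days -> 82 left
May 1939 has 31 days -> 51 left
June 1939 has 30 days -> 21 left
July 1939: 21 <= 31 -> lands on July 21

Result: 1939-07-21


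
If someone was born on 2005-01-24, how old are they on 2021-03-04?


Birth: 2005-01-24
Reference: 2021-03-04
Year difference: 2021 - 2005 = 16

16 years old


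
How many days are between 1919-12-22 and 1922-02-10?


From 1919-12-22 to 1922-02-10
1919-12-22: days before December = 31 + 28 + 31 + 30 + 31 + 30 + 31 + 31 + 30 + 31 + 30 = 334 (1919 is not a leap year); day of year = 334 + 22 = 356
1922-02-10: days before February = 31; day of year = 31 + 10 = 41
Rest of 1919: 365 - 356 = 9
Full years 1920 (366), 1921 (365): 731
Total = 9 + 731 + 41 = 781

781 days


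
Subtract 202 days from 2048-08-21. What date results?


Start: 2048-08-21, subtract 202 days
Back 21 days from August 21 reaches July 31, 2048 -> 181 left
July 2048 has 31 days -> back to June 30, 2048 -> 150 left
June 2048 has 30 days -> back to May 31, 2048 -> 120 left
May 2048 has 31 days -> back to April 30, 2048 -> 89 left
April 2048 has 30 days -> back to March 31, 2048 -> 59 left
March 2048 has 31 days -> back to February 29, 2048 -> 28 left
February 2048: 29 - 28 = 1 -> lands on February 1

Result: 2048-02-01


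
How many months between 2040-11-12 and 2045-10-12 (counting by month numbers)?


From November 2040 to October 2045
5 years * 12 = 60 months, minus 1 month = 59

59 months


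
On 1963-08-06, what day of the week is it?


Date: August 6, 1963
Anchor: Jan 1, 1963. With p = 1963 - 1 = 1962: (p + p//4 - p//100 + p//400) mod 7 = (1962 + 490 - 19 + 4) mod 7 = 2437 mod 7 = 1 -> Tuesday (Mon=0 ... Sun=6)
Days before August (Jan-Jul): 212; offset = 212 + 6 - 1 = 217
Weekday index = (1 + 217) mod 7 = 1

Day of the week: Tuesday


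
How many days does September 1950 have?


September 1950

30 days


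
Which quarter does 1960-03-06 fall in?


Month: March (month 3)
Q1: Jan-Mar, Q2: Apr-Jun, Q3: Jul-Sep, Q4: Oct-Dec

Q1


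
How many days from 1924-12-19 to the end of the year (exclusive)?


Day of year: 354 of 366
Remaining = 366 - 354

12 days


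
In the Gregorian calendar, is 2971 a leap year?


Gregorian leap year rule: divisible by 4, but not by 100, unless also by 400.
2971 is not divisible by 4 -> not a leap year

No


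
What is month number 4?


Month 4 of 12

April


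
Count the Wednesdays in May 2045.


May 2045 has 31 days
Anchor: Jan 1, 2045. With p = 2045 - 1 = 2044: (p + p//4 - p//100 + p//400) mod 7 = (2044 + 511 - 20 + 5) mod 7 = 2540 mod 7 = 6 -> Sunday (Mon=0 ... Sun=6)
Days before May (Jan-Apr): 120; May 1 index = (6 + 120) mod 7 = 0 -> Monday
First Wednesday is May 3
Wednesdays: 3, 10, 17, 24, 31

5 Wednesdays


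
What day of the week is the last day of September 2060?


September 2060 has 30 days
Anchor: Jan 1, 2060. With p = 2060 - 1 = 2059: (p + p//4 - p//100 + p//400) mod 7 = (2059 + 514 - 20 + 5) mod 7 = 2558 mod 7 = 3 -> Thursday (Mon=0 ... Sun=6)
Days before September (Jan-Aug): 244; September 1 index = (3 + 244) mod 7 = 2 -> Wednesday
Last day offset: 30 - 1 = 29 days
Weekday index = (2 + 29) mod 7 = 3

Thursday, September 30


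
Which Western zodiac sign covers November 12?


Date: November 12
Conventional tropical zodiac dates: Scorpio from October 23 onward; Sagittarius starts November 22
November 12 falls within the Scorpio range

Scorpio


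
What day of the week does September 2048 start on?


Target: September 1, 2048
Anchor: Jan 1, 2048. With p = 2048 - 1 = 2047: (p + p//4 - p//100 + p//400) mod 7 = (2047 + 511 - 20 + 5) mod 7 = 2543 mod 7 = 2 -> Wednesday (Mon=0 ... Sun=6)
Days before September (Jan-Aug): 244 days
Weekday index = (2 + 244) mod 7 = 1

Tuesday


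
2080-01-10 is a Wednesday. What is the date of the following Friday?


Current: Wednesday
Target: Friday
Days ahead: 2

Next Friday: 2080-01-12


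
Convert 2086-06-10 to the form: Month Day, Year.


ISO 2086-06-10 parses as year=2086, month=06, day=10
Month 6 -> June

June 10, 2086


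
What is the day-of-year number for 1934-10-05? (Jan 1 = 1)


Date: October 5, 1934
Days in months 1 through 9: 273
Plus 5 days in October

Day of year: 278


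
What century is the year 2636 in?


Century = (year - 1) // 100 + 1
= (2636 - 1) // 100 + 1
= 2635 // 100 + 1
= 26 + 1

27th century


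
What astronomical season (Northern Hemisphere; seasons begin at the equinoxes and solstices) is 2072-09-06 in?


Date: September 6
Astronomical Summer (approx.; exact equinox/solstice day varies by year): June 21 to September 21
September 6 falls within the Summer window

Summer


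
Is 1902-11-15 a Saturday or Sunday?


Anchor: Jan 1, 1902. With p = 1902 - 1 = 1901: (p + p//4 - p//100 + p//400) mod 7 = (1901 + 475 - 19 + 4) mod 7 = 2361 mod 7 = 2 -> Wednesday (Mon=0 ... Sun=6)
Day of year: 319; offset = 318
Weekday index = (2 + 318) mod 7 = 5 -> Saturday
Weekend days: Saturday, Sunday

Yes


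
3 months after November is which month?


November is month 11
11 + 3 = 14; wrap: 14 - 12 = 2

February


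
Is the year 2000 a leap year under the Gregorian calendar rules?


Gregorian leap year rule: divisible by 4, but not by 100, unless also by 400.
2000 is divisible by 400 -> leap year

Yes


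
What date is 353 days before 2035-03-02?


Start: 2035-03-02, subtract 353 days
Back 2 days from March 2 reaches February 28, 2035 -> 351 left
February 2035 has 28 days -> back to January 31, 2035 -> 323 left
January 2035 has 31 days -> back to December 31, 2034 -> 292 left
December 2034 has 31 days -> back to November 30, 2034 -> 261 left
November 2034 has 30 days -> back to October 31, 2034 -> 231 left
October 2034 has 31 days -> back to September 30, 2034 -> 200 left
September 2034 has 30 days -> back to August 31, 2034 -> 170 left
August 2034 has 31 days -> back to July 31, 2034 -> 139 left
July 2034 has 31 days -> back to June 30, 2034 -> 108 left
June 2034 has 30 days -> back to May 31, 2034 -> 78 left
May 2034 has 31 days -> back to April 30, 2034 -> 47 left
April 2034 has 30 days -> back to March 31, 2034 -> 17 left
March 2034: 31 - 17 = 14 -> lands on March 14

Result: 2034-03-14


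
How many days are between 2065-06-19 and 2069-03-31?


From 2065-06-19 to 2069-03-31
2065-06-19: days before June = 31 + 28 + 31 + 30 + 31 = 151 (2065 is not a leap year); day of year = 151 + 19 = 170
2069-03-31: days before March = 31 + 28 = 59 (2069 is not a leap year); day of year = 59 + 31 = 90
Rest of 2065: 365 - 170 = 195
Full years 2066 (365), 2067 (365), 2068 (366): 1096
Total = 195 + 1096 + 90 = 1381

1381 days


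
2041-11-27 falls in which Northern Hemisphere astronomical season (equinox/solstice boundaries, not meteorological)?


Date: November 27
Astronomical Autumn (approx.; exact equinox/solstice day varies by year): September 22 to December 20
November 27 falls within the Autumn window

Autumn


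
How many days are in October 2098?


October 2098

31 days


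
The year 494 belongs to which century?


Century = (year - 1) // 100 + 1
= (494 - 1) // 100 + 1
= 493 // 100 + 1
= 4 + 1

5th century


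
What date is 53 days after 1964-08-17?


Start: 1964-08-17, add 53 days
August 1964 has 31 days: 31 - 17 = 14 days to August 31 -> 39 left
September 1964 has 30 days -> 9 left
October 1964: 9 <= 31 -> lands on October 9

Result: 1964-10-09


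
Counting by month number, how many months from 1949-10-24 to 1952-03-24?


From October 1949 to March 1952
3 years * 12 = 36 months, minus 7 months = 29

29 months


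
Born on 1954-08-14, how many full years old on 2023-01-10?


Birth: 1954-08-14
Reference: 2023-01-10
Year difference: 2023 - 1954 = 69
Birthday not yet reached in 2023, subtract 1

68 years old


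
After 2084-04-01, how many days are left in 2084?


Day of year: 92 of 366
Remaining = 366 - 92

274 days


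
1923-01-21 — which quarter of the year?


Month: January (month 1)
Q1: Jan-Mar, Q2: Apr-Jun, Q3: Jul-Sep, Q4: Oct-Dec

Q1


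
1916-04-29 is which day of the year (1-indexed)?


Date: April 29, 1916
Days in months 1 through 3: 91
Plus 29 days in April

Day of year: 120


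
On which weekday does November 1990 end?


November 1990 has 30 days
Anchor: Jan 1, 1990. With p = 1990 - 1 = 1989: (p + p//4 - p//100 + p//400) mod 7 = (1989 + 497 - 19 + 4) mod 7 = 2471 mod 7 = 0 -> Monday (Mon=0 ... Sun=6)
Days before November (Jan-Oct): 304; November 1 index = (0 + 304) mod 7 = 3 -> Thursday
Last day offset: 30 - 1 = 29 days
Weekday index = (3 + 29) mod 7 = 4

Friday, November 30


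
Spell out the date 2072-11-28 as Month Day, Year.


ISO 2072-11-28 parses as year=2072, month=11, day=28
Month 11 -> November

November 28, 2072


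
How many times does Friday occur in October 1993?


October 1993 has 31 days
Anchor: Jan 1, 1993. With p = 1993 - 1 = 1992: (p + p//4 - p//100 + p//400) mod 7 = (1992 + 498 - 19 + 4) mod 7 = 2475 mod 7 = 4 -> Friday (Mon=0 ... Sun=6)
Days before October (Jan-Sep): 273; October 1 index = (4 + 273) mod 7 = 4 -> Friday
First Friday is October 1
Fridays: 1, 8, 15, 22, 29

5 Fridays


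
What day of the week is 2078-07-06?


Date: July 6, 2078
Anchor: Jan 1, 2078. With p = 2078 - 1 = 2077: (p + p//4 - p//100 + p//400) mod 7 = (2077 + 519 - 20 + 5) mod 7 = 2581 mod 7 = 5 -> Saturday (Mon=0 ... Sun=6)
Days before July (Jan-Jun): 181; offset = 181 + 6 - 1 = 186
Weekday index = (5 + 186) mod 7 = 2

Day of the week: Wednesday


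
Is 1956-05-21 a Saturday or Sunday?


Anchor: Jan 1, 1956. With p = 1956 - 1 = 1955: (p + p//4 - p//100 + p//400) mod 7 = (1955 + 488 - 19 + 4) mod 7 = 2428 mod 7 = 6 -> Sunday (Mon=0 ... Sun=6)
Day of year: 142; offset = 141
Weekday index = (6 + 141) mod 7 = 0 -> Monday
Weekend days: Saturday, Sunday

No


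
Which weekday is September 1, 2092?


Target: September 1, 2092
Anchor: Jan 1, 2092. With p = 2092 - 1 = 2091: (p + p//4 - p//100 + p//400) mod 7 = (2091 + 522 - 20 + 5) mod 7 = 2598 mod 7 = 1 -> Tuesday (Mon=0 ... Sun=6)
Days before September (Jan-Aug): 244 days
Weekday index = (1 + 244) mod 7 = 0

Monday


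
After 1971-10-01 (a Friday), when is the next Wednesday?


Current: Friday
Target: Wednesday
Days ahead: 5

Next Wednesday: 1971-10-06


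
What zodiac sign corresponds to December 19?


Date: December 19
Conventional tropical zodiac dates: Sagittarius from November 22 onward; Capricorn starts December 22
December 19 falls within the Sagittarius range

Sagittarius


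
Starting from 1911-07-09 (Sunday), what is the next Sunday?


Current: Sunday
Target: Sunday
Days ahead: 7

Next Sunday: 1911-07-16


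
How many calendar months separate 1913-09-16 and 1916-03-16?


From September 1913 to March 1916
3 years * 12 = 36 months, minus 6 months = 30

30 months


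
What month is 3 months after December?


December is month 12
12 + 3 = 15; wrap: 15 - 12 = 3

March


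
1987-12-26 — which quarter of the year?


Month: December (month 12)
Q1: Jan-Mar, Q2: Apr-Jun, Q3: Jul-Sep, Q4: Oct-Dec

Q4


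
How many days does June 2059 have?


June 2059

30 days


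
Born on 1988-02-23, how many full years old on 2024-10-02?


Birth: 1988-02-23
Reference: 2024-10-02
Year difference: 2024 - 1988 = 36

36 years old


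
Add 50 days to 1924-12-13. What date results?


Start: 1924-12-13, add 50 days
December 1924 has 31 days: 31 - 13 = 18 days to December 31 -> 32 left
January 1925 has 31 days -> 1 left
February 1925: 1 <= 28 -> lands on February 1

Result: 1925-02-01


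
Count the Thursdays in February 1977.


February 1977 has 28 days
Anchor: Jan 1, 1977. With p = 1977 - 1 = 1976: (p + p//4 - p//100 + p//400) mod 7 = (1976 + 494 - 19 + 4) mod 7 = 2455 mod 7 = 5 -> Saturday (Mon=0 ... Sun=6)
Days before February (Jan): 31; February 1 index = (5 + 31) mod 7 = 1 -> Tuesday
First Thursday is February 3
Thursdays: 3, 10, 17, 24

4 Thursdays


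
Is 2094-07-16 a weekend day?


Anchor: Jan 1, 2094. With p = 2094 - 1 = 2093: (p + p//4 - p//100 + p//400) mod 7 = (2093 + 523 - 20 + 5) mod 7 = 2601 mod 7 = 4 -> Friday (Mon=0 ... Sun=6)
Day of year: 197; offset = 196
Weekday index = (4 + 196) mod 7 = 4 -> Friday
Weekend days: Saturday, Sunday

No


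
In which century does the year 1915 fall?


Century = (year - 1) // 100 + 1
= (1915 - 1) // 100 + 1
= 1914 // 100 + 1
= 19 + 1

20th century


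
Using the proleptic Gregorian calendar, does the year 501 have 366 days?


Gregorian leap year rule: divisible by 4, but not by 100, unless also by 400.
501 is not divisible by 4 -> not a leap year

No


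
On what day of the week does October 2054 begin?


Target: October 1, 2054
Anchor: Jan 1, 2054. With p = 2054 - 1 = 2053: (p + p//4 - p//100 + p//400) mod 7 = (2053 + 513 - 20 + 5) mod 7 = 2551 mod 7 = 3 -> Thursday (Mon=0 ... Sun=6)
Days before October (Jan-Sep): 273 days
Weekday index = (3 + 273) mod 7 = 3

Thursday


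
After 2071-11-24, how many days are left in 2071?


Day of year: 328 of 365
Remaining = 365 - 328

37 days


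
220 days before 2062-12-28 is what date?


Start: 2062-12-28, subtract 220 days
Back 28 days from December 28 reaches November 30, 2062 -> 192 left
November 2062 has 30 days -> back to October 31, 2062 -> 162 left
October 2062 has 31 days -> back to September 30, 2062 -> 131 left
September 2062 has 30 days -> back to August 31, 2062 -> 101 left
August 2062 has 31 days -> back to July 31, 2062 -> 70 left
July 2062 has 31 days -> back to June 30, 2062 -> 39 left
June 2062 has 30 days -> back to May 31, 2062 -> 9 left
May 2062: 31 - 9 = 22 -> lands on May 22

Result: 2062-05-22


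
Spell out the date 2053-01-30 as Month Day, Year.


ISO 2053-01-30 parses as year=2053, month=01, day=30
Month 1 -> January

January 30, 2053


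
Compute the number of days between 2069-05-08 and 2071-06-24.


From 2069-05-08 to 2071-06-24
2069-05-08: days before May = 31 + 28 + 31 + 30 = 120 (2069 is not a leap year); day of year = 120 + 8 = 128
2071-06-24: days before June = 31 + 28 + 31 + 30 + 31 = 151 (2071 is not a leap year); day of year = 151 + 24 = 175
Rest of 2069: 365 - 128 = 237
Full years 2070 (365): 365
Total = 237 + 365 + 175 = 777

777 days


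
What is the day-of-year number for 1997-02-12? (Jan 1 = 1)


Date: February 12, 1997
Days in months 1 through 1: 31
Plus 12 days in February

Day of year: 43


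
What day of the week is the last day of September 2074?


September 2074 has 30 days
Anchor: Jan 1, 2074. With p = 2074 - 1 = 2073: (p + p//4 - p//100 + p//400) mod 7 = (2073 + 518 - 20 + 5) mod 7 = 2576 mod 7 = 0 -> Monday (Mon=0 ... Sun=6)
Days before September (Jan-Aug): 243; September 1 index = (0 + 243) mod 7 = 5 -> Saturday
Last day offset: 30 - 1 = 29 days
Weekday index = (5 + 29) mod 7 = 6

Sunday, September 30


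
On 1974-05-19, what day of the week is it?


Date: May 19, 1974
Anchor: Jan 1, 1974. With p = 1974 - 1 = 1973: (p + p//4 - p//100 + p//400) mod 7 = (1973 + 493 - 19 + 4) mod 7 = 2451 mod 7 = 1 -> Tuesday (Mon=0 ... Sun=6)
Days before May (Jan-Apr): 120; offset = 120 + 19 - 1 = 138
Weekday index = (1 + 138) mod 7 = 6

Day of the week: Sunday


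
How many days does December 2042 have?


December 2042

31 days


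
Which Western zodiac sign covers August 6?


Date: August 6
Conventional tropical zodiac dates: Leo from July 23 onward; Virgo starts August 23
August 6 falls within the Leo range

Leo


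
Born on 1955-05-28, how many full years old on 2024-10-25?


Birth: 1955-05-28
Reference: 2024-10-25
Year difference: 2024 - 1955 = 69

69 years old


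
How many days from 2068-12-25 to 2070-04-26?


From 2068-12-25 to 2070-04-26
2068-12-25: days before December = 31 + 29 + 31 + 30 + 31 + 30 + 31 + 31 + 30 + 31 + 30 = 335 (2068 is a leap year); day of year = 335 + 25 = 360
2070-04-26: days before April = 31 + 28 + 31 = 90 (2070 is not a leap year); day of year = 90 + 26 = 116
Rest of 2068: 366 - 360 = 6
Full years 2069 (365): 365
Total = 6 + 365 + 116 = 487

487 days


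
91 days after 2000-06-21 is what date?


Start: 2000-06-21, add 91 days
June 2000 has 30 days: 30 - 21 = 9 days to June 30 -> 82 left
July 2000 has 31 days -> 51 left
August 2000 has 31 days -> 20 left
September 2000: 20 <= 30 -> lands on September 20

Result: 2000-09-20


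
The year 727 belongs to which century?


Century = (year - 1) // 100 + 1
= (727 - 1) // 100 + 1
= 726 // 100 + 1
= 7 + 1

8th century


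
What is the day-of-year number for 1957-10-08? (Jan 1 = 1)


Date: October 8, 1957
Days in months 1 through 9: 273
Plus 8 days in October

Day of year: 281


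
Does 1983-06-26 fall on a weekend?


Anchor: Jan 1, 1983. With p = 1983 - 1 = 1982: (p + p//4 - p//100 + p//400) mod 7 = (1982 + 495 - 19 + 4) mod 7 = 2462 mod 7 = 5 -> Saturday (Mon=0 ... Sun=6)
Day of year: 177; offset = 176
Weekday index = (5 + 176) mod 7 = 6 -> Sunday
Weekend days: Saturday, Sunday

Yes


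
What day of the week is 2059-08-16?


Date: August 16, 2059
Anchor: Jan 1, 2059. With p = 2059 - 1 = 2058: (p + p//4 - p//100 + p//400) mod 7 = (2058 + 514 - 20 + 5) mod 7 = 2557 mod 7 = 2 -> Wednesday (Mon=0 ... Sun=6)
Days before August (Jan-Jul): 212; offset = 212 + 16 - 1 = 227
Weekday index = (2 + 227) mod 7 = 5

Day of the week: Saturday


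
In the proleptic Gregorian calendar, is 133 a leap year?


Gregorian leap year rule: divisible by 4, but not by 100, unless also by 400.
133 is not divisible by 4 -> not a leap year

No


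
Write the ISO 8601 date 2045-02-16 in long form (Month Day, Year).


ISO 2045-02-16 parses as year=2045, month=02, day=16
Month 2 -> February

February 16, 2045


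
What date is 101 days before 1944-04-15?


Start: 1944-04-15, subtract 101 days
Back 15 days from April 15 reaches March 31, 1944 -> 86 left
March 1944 has 31 days -> back to February 29, 1944 -> 55 left
February 1944 has 29 days -> back to January 31, 1944 -> 26 left
January 1944: 31 - 26 = 5 -> lands on January 5

Result: 1944-01-05


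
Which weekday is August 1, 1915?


Target: August 1, 1915
Anchor: Jan 1, 1915. With p = 1915 - 1 = 1914: (p + p//4 - p//100 + p//400) mod 7 = (1914 + 478 - 19 + 4) mod 7 = 2377 mod 7 = 4 -> Friday (Mon=0 ... Sun=6)
Days before August (Jan-Jul): 212 days
Weekday index = (4 + 212) mod 7 = 6

Sunday


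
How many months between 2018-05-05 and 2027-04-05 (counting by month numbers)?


From May 2018 to April 2027
9 years * 12 = 108 months, minus 1 month = 107

107 months


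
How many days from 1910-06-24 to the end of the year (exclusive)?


Day of year: 175 of 365
Remaining = 365 - 175

190 days


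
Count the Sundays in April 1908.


April 1908 has 30 days
Anchor: Jan 1, 1908. With p = 1908 - 1 = 1907: (p + p//4 - p//100 + p//400) mod 7 = (1907 + 476 - 19 + 4) mod 7 = 2368 mod 7 = 2 -> Wednesday (Mon=0 ... Sun=6)
Days before April (Jan-Mar): 91; April 1 index = (2 + 91) mod 7 = 2 -> Wednesday
First Sunday is April 5
Sundays: 5, 12, 19, 26

4 Sundays


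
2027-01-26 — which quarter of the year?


Month: January (month 1)
Q1: Jan-Mar, Q2: Apr-Jun, Q3: Jul-Sep, Q4: Oct-Dec

Q1


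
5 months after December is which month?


December is month 12
12 + 5 = 17; wrap: 17 - 12 = 5

May


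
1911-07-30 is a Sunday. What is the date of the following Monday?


Current: Sunday
Target: Monday
Days ahead: 1

Next Monday: 1911-07-31


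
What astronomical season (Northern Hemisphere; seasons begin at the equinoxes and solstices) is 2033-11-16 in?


Date: November 16
Astronomical Autumn (approx.; exact equinox/solstice day varies by year): September 22 to December 20
November 16 falls within the Autumn window

Autumn


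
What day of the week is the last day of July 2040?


July 2040 has 31 days
Anchor: Jan 1, 2040. With p = 2040 - 1 = 2039: (p + p//4 - p//100 + p//400) mod 7 = (2039 + 509 - 20 + 5) mod 7 = 2533 mod 7 = 6 -> Sunday (Mon=0 ... Sun=6)
Days before July (Jan-Jun): 182; July 1 index = (6 + 182) mod 7 = 6 -> Sunday
Last day offset: 31 - 1 = 30 days
Weekday index = (6 + 30) mod 7 = 1

Tuesday, July 31


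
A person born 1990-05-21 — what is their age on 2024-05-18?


Birth: 1990-05-21
Reference: 2024-05-18
Year difference: 2024 - 1990 = 34
Birthday not yet reached in 2024, subtract 1

33 years old


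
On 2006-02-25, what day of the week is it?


Date: February 25, 2006
Anchor: Jan 1, 2006. With p = 2006 - 1 = 2005: (p + p//4 - p//100 + p//400) mod 7 = (2005 + 501 - 20 + 5) mod 7 = 2491 mod 7 = 6 -> Sunday (Mon=0 ... Sun=6)
Days before February (Jan): 31; offset = 31 + 25 - 1 = 55
Weekday index = (6 + 55) mod 7 = 5

Day of the week: Saturday


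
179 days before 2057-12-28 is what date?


Start: 2057-12-28, subtract 179 days
Back 28 days from December 28 reaches November 30, 2057 -> 151 left
November 2057 has 30 days -> back to October 31, 2057 -> 121 left
October 2057 has 31 days -> back to September 30, 2057 -> 90 left
September 2057 has 30 days -> back to August 31, 2057 -> 60 left
August 2057 has 31 days -> back to July 31, 2057 -> 29 left
July 2057: 31 - 29 = 2 -> lands on July 2

Result: 2057-07-02


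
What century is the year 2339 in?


Century = (year - 1) // 100 + 1
= (2339 - 1) // 100 + 1
= 2338 // 100 + 1
= 23 + 1

24th century


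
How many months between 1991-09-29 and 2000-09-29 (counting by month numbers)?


From September 1991 to September 2000
9 years * 12 = 108 months = 108

108 months


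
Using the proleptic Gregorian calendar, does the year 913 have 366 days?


Gregorian leap year rule: divisible by 4, but not by 100, unless also by 400.
913 is not divisible by 4 -> not a leap year

No


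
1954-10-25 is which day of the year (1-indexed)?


Date: October 25, 1954
Days in months 1 through 9: 273
Plus 25 days in October

Day of year: 298


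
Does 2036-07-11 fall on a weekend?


Anchor: Jan 1, 2036. With p = 2036 - 1 = 2035: (p + p//4 - p//100 + p//400) mod 7 = (2035 + 508 - 20 + 5) mod 7 = 2528 mod 7 = 1 -> Tuesday (Mon=0 ... Sun=6)
Day of year: 193; offset = 192
Weekday index = (1 + 192) mod 7 = 4 -> Friday
Weekend days: Saturday, Sunday

No


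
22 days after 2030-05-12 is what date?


Start: 2030-05-12, add 22 days
May 2030 has 31 days: 31 - 12 = 19 days to May 31 -> 3 left
June 2030: 3 <= 30 -> lands on June 3

Result: 2030-06-03


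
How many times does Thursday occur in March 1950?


March 1950 has 31 days
Anchor: Jan 1, 1950. With p = 1950 - 1 = 1949: (p + p//4 - p//100 + p//400) mod 7 = (1949 + 487 - 19 + 4) mod 7 = 2421 mod 7 = 6 -> Sunday (Mon=0 ... Sun=6)
Days before March (Jan-Feb): 59; March 1 index = (6 + 59) mod 7 = 2 -> Wednesday
First Thursday is March 2
Thursdays: 2, 9, 16, 23, 30

5 Thursdays


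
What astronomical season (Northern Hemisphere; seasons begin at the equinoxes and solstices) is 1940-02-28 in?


Date: February 28
Astronomical Winter (approx.; exact equinox/solstice day varies by year): December 21 to March 19
February 28 falls within the Winter window

Winter


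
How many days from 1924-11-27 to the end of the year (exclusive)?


Day of year: 332 of 366
Remaining = 366 - 332

34 days


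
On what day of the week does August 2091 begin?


Target: August 1, 2091
Anchor: Jan 1, 2091. With p = 2091 - 1 = 2090: (p + p//4 - p//100 + p//400) mod 7 = (2090 + 522 - 20 + 5) mod 7 = 2597 mod 7 = 0 -> Monday (Mon=0 ... Sun=6)
Days before August (Jan-Jul): 212 days
Weekday index = (0 + 212) mod 7 = 2

Wednesday


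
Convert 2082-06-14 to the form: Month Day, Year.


ISO 2082-06-14 parses as year=2082, month=06, day=14
Month 6 -> June

June 14, 2082


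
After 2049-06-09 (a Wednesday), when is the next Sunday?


Current: Wednesday
Target: Sunday
Days ahead: 4

Next Sunday: 2049-06-13


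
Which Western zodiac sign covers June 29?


Date: June 29
Conventional tropical zodiac dates: Cancer from June 21 onward; Leo starts July 23
June 29 falls within the Cancer range

Cancer


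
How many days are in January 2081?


January 2081

31 days


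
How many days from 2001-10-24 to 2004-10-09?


From 2001-10-24 to 2004-10-09
2001-10-24: days before October = 31 + 28 + 31 + 30 + 31 + 30 + 31 + 31 + 30 = 273 (2001 is not a leap year); day of year = 273 + 24 = 297
2004-10-09: days before October = 31 + 29 + 31 + 30 + 31 + 30 + 31 + 31 + 30 = 274 (2004 is a leap year); day of year = 274 + 9 = 283
Rest of 2001: 365 - 297 = 68
Full years 2002 (365), 2003 (365): 730
Total = 68 + 730 + 283 = 1081

1081 days


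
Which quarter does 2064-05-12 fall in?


Month: May (month 5)
Q1: Jan-Mar, Q2: Apr-Jun, Q3: Jul-Sep, Q4: Oct-Dec

Q2


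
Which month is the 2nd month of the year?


Month 2 of 12

February


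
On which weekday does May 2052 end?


May 2052 has 31 days
Anchor: Jan 1, 2052. With p = 2052 - 1 = 2051: (p + p//4 - p//100 + p//400) mod 7 = (2051 + 512 - 20 + 5) mod 7 = 2548 mod 7 = 0 -> Monday (Mon=0 ... Sun=6)
Days before May (Jan-Apr): 121; May 1 index = (0 + 121) mod 7 = 2 -> Wednesday
Last day offset: 31 - 1 = 30 days
Weekday index = (2 + 30) mod 7 = 4

Friday, May 31


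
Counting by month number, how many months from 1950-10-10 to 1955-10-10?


From October 1950 to October 1955
5 years * 12 = 60 months = 60

60 months


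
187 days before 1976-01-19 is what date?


Start: 1976-01-19, subtract 187 days
Back 19 days from January 19 reaches December 31, 1975 -> 168 left
December 1975 has 31 days -> back to November 30, 1975 -> 137 left
November 1975 has 30 days -> back to October 31, 1975 -> 107 left
October 1975 has 31 days -> back to September 30, 1975 -> 76 left
September 1975 has 30 days -> back to August 31, 1975 -> 46 left
August 1975 has 31 days -> back to July 31, 1975 -> 15 left
July 1975: 31 - 15 = 16 -> lands on July 16

Result: 1975-07-16


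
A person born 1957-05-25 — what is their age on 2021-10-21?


Birth: 1957-05-25
Reference: 2021-10-21
Year difference: 2021 - 1957 = 64

64 years old


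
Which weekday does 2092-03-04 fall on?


Date: March 4, 2092
Anchor: Jan 1, 2092. With p = 2092 - 1 = 2091: (p + p//4 - p//100 + p//400) mod 7 = (2091 + 522 - 20 + 5) mod 7 = 2598 mod 7 = 1 -> Tuesday (Mon=0 ... Sun=6)
Days before March (Jan-Feb): 60; offset = 60 + 4 - 1 = 63
Weekday index = (1 + 63) mod 7 = 1

Day of the week: Tuesday


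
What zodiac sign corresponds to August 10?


Date: August 10
Conventional tropical zodiac dates: Leo from July 23 onward; Virgo starts August 23
August 10 falls within the Leo range

Leo


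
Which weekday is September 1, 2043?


Target: September 1, 2043
Anchor: Jan 1, 2043. With p = 2043 - 1 = 2042: (p + p//4 - p//100 + p//400) mod 7 = (2042 + 510 - 20 + 5) mod 7 = 2537 mod 7 = 3 -> Thursday (Mon=0 ... Sun=6)
Days before September (Jan-Aug): 243 days
Weekday index = (3 + 243) mod 7 = 1

Tuesday


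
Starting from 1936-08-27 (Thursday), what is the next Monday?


Current: Thursday
Target: Monday
Days ahead: 4

Next Monday: 1936-08-31


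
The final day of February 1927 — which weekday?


February 1927 has 28 days
Anchor: Jan 1, 1927. With p = 1927 - 1 = 1926: (p + p//4 - p//100 + p//400) mod 7 = (1926 + 481 - 19 + 4) mod 7 = 2392 mod 7 = 5 -> Saturday (Mon=0 ... Sun=6)
Days before February (Jan): 31; February 1 index = (5 + 31) mod 7 = 1 -> Tuesday
Last day offset: 28 - 1 = 27 days
Weekday index = (1 + 27) mod 7 = 0

Monday, February 28


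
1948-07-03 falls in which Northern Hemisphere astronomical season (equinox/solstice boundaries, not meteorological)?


Date: July 3
Astronomical Summer (approx.; exact equinox/solstice day varies by year): June 21 to September 21
July 3 falls within the Summer window

Summer


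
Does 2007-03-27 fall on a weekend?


Anchor: Jan 1, 2007. With p = 2007 - 1 = 2006: (p + p//4 - p//100 + p//400) mod 7 = (2006 + 501 - 20 + 5) mod 7 = 2492 mod 7 = 0 -> Monday (Mon=0 ... Sun=6)
Day of year: 86; offset = 85
Weekday index = (0 + 85) mod 7 = 1 -> Tuesday
Weekend days: Saturday, Sunday

No


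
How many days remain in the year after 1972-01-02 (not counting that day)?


Day of year: 2 of 366
Remaining = 366 - 2

364 days


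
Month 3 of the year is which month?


Month 3 of 12

March


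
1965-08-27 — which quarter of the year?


Month: August (month 8)
Q1: Jan-Mar, Q2: Apr-Jun, Q3: Jul-Sep, Q4: Oct-Dec

Q3


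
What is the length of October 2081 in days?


October 2081

31 days


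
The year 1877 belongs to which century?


Century = (year - 1) // 100 + 1
= (1877 - 1) // 100 + 1
= 1876 // 100 + 1
= 18 + 1

19th century


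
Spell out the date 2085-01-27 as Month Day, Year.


ISO 2085-01-27 parses as year=2085, month=01, day=27
Month 1 -> January

January 27, 2085


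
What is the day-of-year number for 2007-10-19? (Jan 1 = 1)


Date: October 19, 2007
Days in months 1 through 9: 273
Plus 19 days in October

Day of year: 292


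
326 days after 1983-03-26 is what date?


Start: 1983-03-26, add 326 days
March 1983 has 31 days: 31 - 26 = 5 days to March 31 -> 321 left
April 1983 has 30 days -> 291 left
May 1983 has 31 days -> 260 left
June 1983 has 30 days -> 230 left
July 1983 has 31 days -> 199 left
August 1983 has 31 days -> 168 left
September 1983 has 30 days -> 138 left
October 1983 has 31 days -> 107 left
November 1983 has 30 days -> 77 left
December 1983 has 31 days -> 46 left
January 1984 has 31 days -> 15 left
February 1984: 15 <= 29 -> lands on February 15

Result: 1984-02-15


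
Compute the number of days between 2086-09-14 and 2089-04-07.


From 2086-09-14 to 2089-04-07
2086-09-14: days before September = 31 + 28 + 31 + 30 + 31 + 30 + 31 + 31 = 243 (2086 is not a leap year); day of year = 243 + 14 = 257
2089-04-07: days before April = 31 + 28 + 31 = 90 (2089 is not a leap year); day of year = 90 + 7 = 97
Rest of 2086: 365 - 257 = 108
Full years 2087 (365), 2088 (366): 731
Total = 108 + 731 + 97 = 936

936 days


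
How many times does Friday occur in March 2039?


March 2039 has 31 days
Anchor: Jan 1, 2039. With p = 2039 - 1 = 2038: (p + p//4 - p//100 + p//400) mod 7 = (2038 + 509 - 20 + 5) mod 7 = 2532 mod 7 = 5 -> Saturday (Mon=0 ... Sun=6)
Days before March (Jan-Feb): 59; March 1 index = (5 + 59) mod 7 = 1 -> Tuesday
First Friday is March 4
Fridays: 4, 11, 18, 25

4 Fridays


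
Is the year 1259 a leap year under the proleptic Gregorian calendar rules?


Gregorian leap year rule: divisible by 4, but not by 100, unless also by 400.
1259 is not divisible by 4 -> not a leap year

No


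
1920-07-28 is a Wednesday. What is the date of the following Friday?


Current: Wednesday
Target: Friday
Days ahead: 2

Next Friday: 1920-07-30


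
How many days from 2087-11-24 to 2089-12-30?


From 2087-11-24 to 2089-12-30
2087-11-24: days before November = 31 + 28 + 31 + 30 + 31 + 30 + 31 + 31 + 30 + 31 = 304 (2087 is not a leap year); day of year = 304 + 24 = 328
2089-12-30: days before December = 31 + 28 + 31 + 30 + 31 + 30 + 31 + 31 + 30 + 31 + 30 = 334 (2089 is not a leap year); day of year = 334 + 30 = 364
Rest of 2087: 365 - 328 = 37
Full years 2088 (366): 366
Total = 37 + 366 + 364 = 767

767 days


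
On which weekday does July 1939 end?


July 1939 has 31 days
Anchor: Jan 1, 1939. With p = 1939 - 1 = 1938: (p + p//4 - p//100 + p//400) mod 7 = (1938 + 484 - 19 + 4) mod 7 = 2407 mod 7 = 6 -> Sunday (Mon=0 ... Sun=6)
Days before July (Jan-Jun): 181; July 1 index = (6 + 181) mod 7 = 5 -> Saturday
Last day offset: 31 - 1 = 30 days
Weekday index = (5 + 30) mod 7 = 0

Monday, July 31


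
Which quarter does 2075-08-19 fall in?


Month: August (month 8)
Q1: Jan-Mar, Q2: Apr-Jun, Q3: Jul-Sep, Q4: Oct-Dec

Q3


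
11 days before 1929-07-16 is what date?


Start: 1929-07-16, subtract 11 days
16 - 11 = 5 stays within July 1929

Result: 1929-07-05


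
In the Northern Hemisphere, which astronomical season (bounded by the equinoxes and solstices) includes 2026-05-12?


Date: May 12
Astronomical Spring (approx.; exact equinox/solstice day varies by year): March 20 to June 20
May 12 falls within the Spring window

Spring


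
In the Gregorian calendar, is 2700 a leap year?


Gregorian leap year rule: divisible by 4, but not by 100, unless also by 400.
2700 is divisible by 100 but not 400 -> not a leap year

No


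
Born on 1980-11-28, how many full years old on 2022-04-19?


Birth: 1980-11-28
Reference: 2022-04-19
Year difference: 2022 - 1980 = 42
Birthday not yet reached in 2022, subtract 1

41 years old


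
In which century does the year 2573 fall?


Century = (year - 1) // 100 + 1
= (2573 - 1) // 100 + 1
= 2572 // 100 + 1
= 25 + 1

26th century


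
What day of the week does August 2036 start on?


Target: August 1, 2036
Anchor: Jan 1, 2036. With p = 2036 - 1 = 2035: (p + p//4 - p//100 + p//400) mod 7 = (2035 + 508 - 20 + 5) mod 7 = 2528 mod 7 = 1 -> Tuesday (Mon=0 ... Sun=6)
Days before August (Jan-Jul): 213 days
Weekday index = (1 + 213) mod 7 = 4

Friday


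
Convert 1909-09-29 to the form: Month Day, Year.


ISO 1909-09-29 parses as year=1909, month=09, day=29
Month 9 -> September

September 29, 1909


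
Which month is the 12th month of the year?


Month 12 of 12

December


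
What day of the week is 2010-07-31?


Date: July 31, 2010
Anchor: Jan 1, 2010. With p = 2010 - 1 = 2009: (p + p//4 - p//100 + p//400) mod 7 = (2009 + 502 - 20 + 5) mod 7 = 2496 mod 7 = 4 -> Friday (Mon=0 ... Sun=6)
Days before July (Jan-Jun): 181; offset = 181 + 31 - 1 = 211
Weekday index = (4 + 211) mod 7 = 5

Day of the week: Saturday


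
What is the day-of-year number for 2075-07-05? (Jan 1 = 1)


Date: July 5, 2075
Days in months 1 through 6: 181
Plus 5 days in July

Day of year: 186


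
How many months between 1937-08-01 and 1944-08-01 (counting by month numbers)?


From August 1937 to August 1944
7 years * 12 = 84 months = 84

84 months


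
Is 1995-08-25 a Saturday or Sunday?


Anchor: Jan 1, 1995. With p = 1995 - 1 = 1994: (p + p//4 - p//100 + p//400) mod 7 = (1994 + 498 - 19 + 4) mod 7 = 2477 mod 7 = 6 -> Sunday (Mon=0 ... Sun=6)
Day of year: 237; offset = 236
Weekday index = (6 + 236) mod 7 = 4 -> Friday
Weekend days: Saturday, Sunday

No


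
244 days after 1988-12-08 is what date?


Start: 1988-12-08, add 244 days
December 1988 has 31 days: 31 - 8 = 23 days to December 31 -> 221 left
January 1989 has 31 days -> 190 left
February 1989 has 28 days -> 162 left
March 1989 has 31 days -> 131 left
April 1989 has 30 days -> 101 left
May 1989 has 31 days -> 70 left
June 1989 has 30 days -> 40 left
July 1989 has 31 days -> 9 left
August 1989: 9 <= 31 -> lands on August 9

Result: 1989-08-09


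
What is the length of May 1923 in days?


May 1923

31 days


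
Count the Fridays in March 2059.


March 2059 has 31 days
Anchor: Jan 1, 2059. With p = 2059 - 1 = 2058: (p + p//4 - p//100 + p//400) mod 7 = (2058 + 514 - 20 + 5) mod 7 = 2557 mod 7 = 2 -> Wednesday (Mon=0 ... Sun=6)
Days before March (Jan-Feb): 59; March 1 index = (2 + 59) mod 7 = 5 -> Saturday
First Friday is March 7
Fridays: 7, 14, 21, 28

4 Fridays


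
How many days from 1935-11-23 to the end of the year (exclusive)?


Day of year: 327 of 365
Remaining = 365 - 327

38 days


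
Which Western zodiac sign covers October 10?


Date: October 10
Conventional tropical zodiac dates: Libra from September 23 onward; Scorpio starts October 23
October 10 falls within the Libra range

Libra


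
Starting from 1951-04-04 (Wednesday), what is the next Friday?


Current: Wednesday
Target: Friday
Days ahead: 2

Next Friday: 1951-04-06


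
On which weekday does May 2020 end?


May 2020 has 31 days
Anchor: Jan 1, 2020. With p = 2020 - 1 = 2019: (p + p//4 - p//100 + p//400) mod 7 = (2019 + 504 - 20 + 5) mod 7 = 2508 mod 7 = 2 -> Wednesday (Mon=0 ... Sun=6)
Days before May (Jan-Apr): 121; May 1 index = (2 + 121) mod 7 = 4 -> Friday
Last day offset: 31 - 1 = 30 days
Weekday index = (4 + 30) mod 7 = 6

Sunday, May 31


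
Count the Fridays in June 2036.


June 2036 has 30 days
Anchor: Jan 1, 2036. With p = 2036 - 1 = 2035: (p + p//4 - p//100 + p//400) mod 7 = (2035 + 508 - 20 + 5) mod 7 = 2528 mod 7 = 1 -> Tuesday (Mon=0 ... Sun=6)
Days before June (Jan-May): 152; June 1 index = (1 + 152) mod 7 = 6 -> Sunday
First Friday is June 6
Fridays: 6, 13, 20, 27

4 Fridays


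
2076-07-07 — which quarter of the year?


Month: July (month 7)
Q1: Jan-Mar, Q2: Apr-Jun, Q3: Jul-Sep, Q4: Oct-Dec

Q3


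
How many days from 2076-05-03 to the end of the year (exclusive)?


Day of year: 124 of 366
Remaining = 366 - 124

242 days


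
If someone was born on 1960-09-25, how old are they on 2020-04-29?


Birth: 1960-09-25
Reference: 2020-04-29
Year difference: 2020 - 1960 = 60
Birthday not yet reached in 2020, subtract 1

59 years old


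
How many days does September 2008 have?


September 2008

30 days


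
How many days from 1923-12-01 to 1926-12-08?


From 1923-12-01 to 1926-12-08
1923-12-01: days before December = 31 + 28 + 31 + 30 + 31 + 30 + 31 + 31 + 30 + 31 + 30 = 334 (1923 is not a leap year); day of year = 334 + 1 = 335
1926-12-08: days before December = 31 + 28 + 31 + 30 + 31 + 30 + 31 + 31 + 30 + 31 + 30 = 334 (1926 is not a leap year); day of year = 334 + 8 = 342
Rest of 1923: 365 - 335 = 30
Full years 1924 (366), 1925 (365): 731
Total = 30 + 731 + 342 = 1103

1103 days


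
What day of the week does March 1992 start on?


Target: March 1, 1992
Anchor: Jan 1, 1992. With p = 1992 - 1 = 1991: (p + p//4 - p//100 + p//400) mod 7 = (1991 + 497 - 19 + 4) mod 7 = 2473 mod 7 = 2 -> Wednesday (Mon=0 ... Sun=6)
Days before March (Jan-Feb): 60 days
Weekday index = (2 + 60) mod 7 = 6

Sunday


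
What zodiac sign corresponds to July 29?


Date: July 29
Conventional tropical zodiac dates: Leo from July 23 onward; Virgo starts August 23
July 29 falls within the Leo range

Leo


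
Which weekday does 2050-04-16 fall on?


Date: April 16, 2050
Anchor: Jan 1, 2050. With p = 2050 - 1 = 2049: (p + p//4 - p//100 + p//400) mod 7 = (2049 + 512 - 20 + 5) mod 7 = 2546 mod 7 = 5 -> Saturday (Mon=0 ... Sun=6)
Days before April (Jan-Mar): 90; offset = 90 + 16 - 1 = 105
Weekday index = (5 + 105) mod 7 = 5

Day of the week: Saturday


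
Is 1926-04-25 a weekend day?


Anchor: Jan 1, 1926. With p = 1926 - 1 = 1925: (p + p//4 - p//100 + p//400) mod 7 = (1925 + 481 - 19 + 4) mod 7 = 2391 mod 7 = 4 -> Friday (Mon=0 ... Sun=6)
Day of year: 115; offset = 114
Weekday index = (4 + 114) mod 7 = 6 -> Sunday
Weekend days: Saturday, Sunday

Yes


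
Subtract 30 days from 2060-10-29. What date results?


Start: 2060-10-29, subtract 30 days
Back 29 days from October 29 reaches September 30, 2060 -> 1 left
September 2060: 30 - 1 = 29 -> lands on September 29

Result: 2060-09-29


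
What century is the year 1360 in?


Century = (year - 1) // 100 + 1
= (1360 - 1) // 100 + 1
= 1359 // 100 + 1
= 13 + 1

14th century


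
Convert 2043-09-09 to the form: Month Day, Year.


ISO 2043-09-09 parses as year=2043, month=09, day=09
Month 9 -> September

September 9, 2043


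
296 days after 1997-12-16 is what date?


Start: 1997-12-16, add 296 days
December 1997 has 31 days: 31 - 16 = 15 days to December 31 -> 281 left
January 1998 has 31 days -> 250 left
February 1998 has 28 days -> 222 left
March 1998 has 31 days -> 191 left
April 1998 has 30 days -> 161 left
May 1998 has 31 days -> 130 left
June 1998 has 30 days -> 100 left
July 1998 has 31 days -> 69 left
August 1998 has 31 days -> 38 left
September 1998 has 30 days -> 8 left
October 1998: 8 <= 31 -> lands on October 8

Result: 1998-10-08
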